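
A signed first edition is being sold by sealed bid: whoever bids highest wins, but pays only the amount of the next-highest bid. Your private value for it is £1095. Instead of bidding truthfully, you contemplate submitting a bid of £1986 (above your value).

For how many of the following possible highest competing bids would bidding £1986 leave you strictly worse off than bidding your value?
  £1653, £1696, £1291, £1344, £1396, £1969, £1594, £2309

7

The deviation hurts exactly when the highest competing bid lies strictly between £1095 and £1986 — overbidding then wins at a price above your value.
£1653: inside the interval → strictly worse (loss £558).
£1696: inside the interval → strictly worse (loss £601).
£1291: inside the interval → strictly worse (loss £196).
£1344: inside the interval → strictly worse (loss £249).
£1396: inside the interval → strictly worse (loss £301).
£1969: inside the interval → strictly worse (loss £874).
£1594: inside the interval → strictly worse (loss £499).
£2309: above both → same outcome either way.
Count: 7.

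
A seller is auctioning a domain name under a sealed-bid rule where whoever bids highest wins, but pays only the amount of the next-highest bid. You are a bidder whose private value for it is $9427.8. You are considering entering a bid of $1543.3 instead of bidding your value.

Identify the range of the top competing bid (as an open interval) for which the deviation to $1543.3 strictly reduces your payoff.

($1543.3, $9427.8)

If the competing bid is below $1543.3, both bids win at the same price — no difference.
If it is above $9427.8, both bids lose — no difference.
If it lies strictly between $1543.3 and $9427.8, bidding your value wins at a price below your value (positive payoff) while bidding $1543.3 loses (payoff 0).
So the deviation strictly hurts on the open interval ($1543.3, $9427.8).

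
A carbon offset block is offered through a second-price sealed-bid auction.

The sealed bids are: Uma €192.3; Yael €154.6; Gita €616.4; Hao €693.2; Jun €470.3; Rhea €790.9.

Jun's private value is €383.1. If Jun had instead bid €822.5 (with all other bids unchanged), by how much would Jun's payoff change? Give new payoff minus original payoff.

−€407.8

The highest bid among the other bidders is €790.9; Jun's bid doesn't change that.
Original bid €470.3: Jun is not highest (top rival bid is €790.9); payoff €0.
Alternative bid €822.5: Jun is highest, pays the top rival bid €790.9; payoff €383.1 − €790.9 = −€407.8.
Change in payoff = −€407.8 − (€0) = −€407.8.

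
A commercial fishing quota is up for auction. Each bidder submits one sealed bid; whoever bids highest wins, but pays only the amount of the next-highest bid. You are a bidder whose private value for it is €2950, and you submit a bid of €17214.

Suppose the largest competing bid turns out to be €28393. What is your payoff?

€0

Your bid €17214 is below the highest competing bid €28393, so you lose.
A losing bidder pays nothing and receives nothing: payoff = €0.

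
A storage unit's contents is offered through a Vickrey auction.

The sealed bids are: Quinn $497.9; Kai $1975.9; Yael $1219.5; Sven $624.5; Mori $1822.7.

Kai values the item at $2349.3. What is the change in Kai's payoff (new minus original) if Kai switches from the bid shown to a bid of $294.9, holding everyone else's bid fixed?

The highest bid among the other bidders is $1822.7; Kai's bid doesn't change that.
Original bid $1975.9: Kai is highest, pays the top rival bid $1822.7; payoff $2349.3 − $1822.7 = $526.6.
Alternative bid $294.9: Kai is not highest (top rival bid is $1822.7); payoff $0.
Change in payoff = $0 − ($526.6) = −$526.6.

−$526.6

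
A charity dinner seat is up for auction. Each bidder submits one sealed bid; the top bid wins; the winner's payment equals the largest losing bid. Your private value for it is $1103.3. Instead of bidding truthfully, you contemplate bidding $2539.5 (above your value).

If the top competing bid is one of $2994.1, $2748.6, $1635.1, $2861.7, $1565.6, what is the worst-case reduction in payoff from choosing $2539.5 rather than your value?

$2994.1: same outcome either way → loss $0.
$2748.6: same outcome either way → loss $0.
$1635.1: truthful gives $0, deviation gives −$531.8 → loss $531.8.
$2861.7: same outcome either way → loss $0.
$1565.6: truthful gives $0, deviation gives −$462.3 → loss $462.3.
Maximum loss: $531.8.

$531.8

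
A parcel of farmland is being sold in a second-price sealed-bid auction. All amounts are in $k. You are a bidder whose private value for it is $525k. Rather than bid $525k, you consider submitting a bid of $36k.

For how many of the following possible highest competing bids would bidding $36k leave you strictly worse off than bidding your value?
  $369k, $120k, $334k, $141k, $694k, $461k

The deviation hurts exactly when the highest competing bid lies strictly between $36k and $525k — underbidding then forfeits a profitable win.
$369k: inside the interval → strictly worse (loss $156k).
$120k: inside the interval → strictly worse (loss $405k).
$334k: inside the interval → strictly worse (loss $191k).
$141k: inside the interval → strictly worse (loss $384k).
$694k: above both → same outcome either way.
$461k: inside the interval → strictly worse (loss $64k).
Count: 5.

5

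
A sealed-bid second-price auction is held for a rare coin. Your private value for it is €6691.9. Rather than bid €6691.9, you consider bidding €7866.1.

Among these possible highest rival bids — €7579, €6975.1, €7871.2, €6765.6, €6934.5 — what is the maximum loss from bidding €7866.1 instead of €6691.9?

€7579: truthful gives €0, deviation gives −€887.1 → loss €887.1.
€6975.1: truthful gives €0, deviation gives −€283.2 → loss €283.2.
€7871.2: same outcome either way → loss €0.
€6765.6: truthful gives €0, deviation gives −€73.7 → loss €73.7.
€6934.5: truthful gives €0, deviation gives −€242.6 → loss €242.6.
Maximum loss: €887.1.

€887.1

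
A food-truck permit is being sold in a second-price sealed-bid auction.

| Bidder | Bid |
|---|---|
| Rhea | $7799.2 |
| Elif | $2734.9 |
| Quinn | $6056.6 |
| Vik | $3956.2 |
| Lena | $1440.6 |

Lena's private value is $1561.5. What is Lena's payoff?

Highest bid: Rhea at $7799.2, so Rhea wins.
Second-highest bid: Quinn at $6056.6 — that is the price the winner pays.
Lena did not win, so Lena pays nothing and receives nothing: payoff $0.

$0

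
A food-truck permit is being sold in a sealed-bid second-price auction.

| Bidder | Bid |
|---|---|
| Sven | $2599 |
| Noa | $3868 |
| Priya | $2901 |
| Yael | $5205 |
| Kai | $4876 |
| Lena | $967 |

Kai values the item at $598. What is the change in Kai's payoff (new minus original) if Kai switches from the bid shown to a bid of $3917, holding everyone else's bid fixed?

The highest bid among the other bidders is $5205; Kai's bid doesn't change that.
Original bid $4876: Kai is not highest (top rival bid is $5205); payoff $0.
Alternative bid $3917: Kai is not highest (top rival bid is $5205); payoff $0.
Change in payoff = $0 − ($0) = $0.

$0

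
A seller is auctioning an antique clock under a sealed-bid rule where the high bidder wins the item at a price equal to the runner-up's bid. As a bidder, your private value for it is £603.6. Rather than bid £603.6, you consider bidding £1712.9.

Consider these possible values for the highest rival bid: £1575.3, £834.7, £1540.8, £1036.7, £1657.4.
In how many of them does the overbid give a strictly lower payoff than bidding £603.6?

The deviation hurts exactly when the highest competing bid lies strictly between £603.6 and £1712.9 — overbidding then wins at a price above your value.
£1575.3: inside the interval → strictly worse (loss £971.7).
£834.7: inside the interval → strictly worse (loss £231.1).
£1540.8: inside the interval → strictly worse (loss £937.2).
£1036.7: inside the interval → strictly worse (loss £433.1).
£1657.4: inside the interval → strictly worse (loss £1053.8).
Count: 5.

5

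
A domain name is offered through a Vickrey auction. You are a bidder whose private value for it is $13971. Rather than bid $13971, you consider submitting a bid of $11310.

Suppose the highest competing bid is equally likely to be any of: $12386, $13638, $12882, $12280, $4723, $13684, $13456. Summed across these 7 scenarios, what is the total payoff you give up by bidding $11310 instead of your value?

The deviation costs you only when the competing bid falls strictly between $11310 and $13971; elsewhere both bids give the same outcome.
$12386: truthful payoff $1585, deviation payoff $0 → loss $1585.
$13638: truthful payoff $333, deviation payoff $0 → loss $333.
$12882: truthful payoff $1089, deviation payoff $0 → loss $1089.
$12280: truthful payoff $1691, deviation payoff $0 → loss $1691.
$4723: outcomes coincide → loss $0.
$13684: truthful payoff $287, deviation payoff $0 → loss $287.
$13456: truthful payoff $515, deviation payoff $0 → loss $515.
Total loss = $1585 + $333 + $1089 + $1691 + $287 + $515 = $5500.

$5500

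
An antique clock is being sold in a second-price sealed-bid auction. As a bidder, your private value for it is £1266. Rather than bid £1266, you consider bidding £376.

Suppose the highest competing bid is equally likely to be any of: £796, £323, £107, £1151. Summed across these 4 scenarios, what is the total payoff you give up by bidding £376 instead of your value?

£585

The deviation costs you only when the competing bid falls strictly between £376 and £1266; elsewhere both bids give the same outcome.
£796: truthful payoff £470, deviation payoff £0 → loss £470.
£323: outcomes coincide → loss £0.
£107: outcomes coincide → loss £0.
£1151: truthful payoff £115, deviation payoff £0 → loss £115.
Total loss = £470 + £115 = £585.
In a second-price auction your bid sets only whether you win, not what you pay, so bidding your true value is weakly dominant.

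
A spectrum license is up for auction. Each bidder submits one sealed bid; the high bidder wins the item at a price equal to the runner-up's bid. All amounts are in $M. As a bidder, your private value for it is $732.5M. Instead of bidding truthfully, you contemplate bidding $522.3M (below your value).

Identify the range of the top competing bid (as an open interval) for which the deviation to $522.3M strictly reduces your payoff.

If the competing bid is below $522.3M, both bids win at the same price — no difference.
If it is above $732.5M, both bids lose — no difference.
If it lies strictly between $522.3M and $732.5M, bidding your value wins at a price below your value (positive payoff) while bidding $522.3M loses (payoff 0).
So the deviation strictly hurts on the open interval ($522.3M, $732.5M).

($522.3M, $732.5M)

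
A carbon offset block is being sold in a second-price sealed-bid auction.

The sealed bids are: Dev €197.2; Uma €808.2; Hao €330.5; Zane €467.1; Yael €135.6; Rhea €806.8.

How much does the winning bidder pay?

Highest bid: Uma at €808.2, so Uma wins.
Second-highest bid: Rhea at €806.8 — that is the price the winner pays.

€806.8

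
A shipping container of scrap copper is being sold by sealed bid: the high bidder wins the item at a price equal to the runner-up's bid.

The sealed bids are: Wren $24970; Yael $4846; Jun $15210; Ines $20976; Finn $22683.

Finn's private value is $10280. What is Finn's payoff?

$0

Highest bid: Wren at $24970, so Wren wins.
Second-highest bid: Finn at $22683 — that is the price the winner pays.
Finn did not win, so Finn pays nothing and receives nothing: payoff $0.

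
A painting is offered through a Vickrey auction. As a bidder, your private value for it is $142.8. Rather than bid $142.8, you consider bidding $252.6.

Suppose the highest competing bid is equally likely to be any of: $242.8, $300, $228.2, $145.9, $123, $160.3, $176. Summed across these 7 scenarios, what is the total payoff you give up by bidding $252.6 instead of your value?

The deviation costs you only when the competing bid falls strictly between $142.8 and $252.6; elsewhere both bids give the same outcome.
$242.8: truthful payoff $0, deviation payoff −$100 → loss $100.
$300: outcomes coincide → loss $0.
$228.2: truthful payoff $0, deviation payoff −$85.4 → loss $85.4.
$145.9: truthful payoff $0, deviation payoff −$3.1 → loss $3.1.
$123: outcomes coincide → loss $0.
$160.3: truthful payoff $0, deviation payoff −$17.5 → loss $17.5.
$176: truthful payoff $0, deviation payoff −$33.2 → loss $33.2.
Total loss = $100 + $85.4 + $3.1 + $17.5 + $33.2 = $239.2.

$239.2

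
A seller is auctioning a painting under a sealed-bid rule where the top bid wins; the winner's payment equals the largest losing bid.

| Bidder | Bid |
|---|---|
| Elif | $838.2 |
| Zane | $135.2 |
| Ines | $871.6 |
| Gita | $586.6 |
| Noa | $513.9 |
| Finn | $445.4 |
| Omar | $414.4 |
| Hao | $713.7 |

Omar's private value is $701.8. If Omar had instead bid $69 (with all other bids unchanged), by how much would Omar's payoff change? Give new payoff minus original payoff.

The highest bid among the other bidders is $871.6; Omar's bid doesn't change that.
Original bid $414.4: Omar is not highest (top rival bid is $871.6); payoff $0.
Alternative bid $69: Omar is not highest (top rival bid is $871.6); payoff $0.
Change in payoff = $0 − ($0) = $0.

$0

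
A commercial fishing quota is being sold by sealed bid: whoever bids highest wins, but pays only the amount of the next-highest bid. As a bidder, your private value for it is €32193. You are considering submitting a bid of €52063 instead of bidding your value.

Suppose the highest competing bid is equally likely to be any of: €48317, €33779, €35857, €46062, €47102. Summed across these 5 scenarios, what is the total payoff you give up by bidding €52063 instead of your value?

€50152

The deviation costs you only when the competing bid falls strictly between €32193 and €52063; elsewhere both bids give the same outcome.
€48317: truthful payoff €0, deviation payoff −€16124 → loss €16124.
€33779: truthful payoff €0, deviation payoff −€1586 → loss €1586.
€35857: truthful payoff €0, deviation payoff −€3664 → loss €3664.
€46062: truthful payoff €0, deviation payoff −€13869 → loss €13869.
€47102: truthful payoff €0, deviation payoff −€14909 → loss €14909.
Total loss = €16124 + €1586 + €3664 + €13869 + €14909 = €50152.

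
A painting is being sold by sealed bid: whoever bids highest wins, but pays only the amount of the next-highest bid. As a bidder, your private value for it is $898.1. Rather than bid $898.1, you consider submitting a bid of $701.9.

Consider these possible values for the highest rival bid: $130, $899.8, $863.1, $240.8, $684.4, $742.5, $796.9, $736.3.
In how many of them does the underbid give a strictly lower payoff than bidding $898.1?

4

The deviation hurts exactly when the highest competing bid lies strictly between $701.9 and $898.1 — underbidding then forfeits a profitable win.
$130: below both → same outcome either way.
$899.8: above both → same outcome either way.
$863.1: inside the interval → strictly worse (loss $35).
$240.8: below both → same outcome either way.
$684.4: below both → same outcome either way.
$742.5: inside the interval → strictly worse (loss $155.6).
$796.9: inside the interval → strictly worse (loss $101.2).
$736.3: inside the interval → strictly worse (loss $161.8).
Count: 4.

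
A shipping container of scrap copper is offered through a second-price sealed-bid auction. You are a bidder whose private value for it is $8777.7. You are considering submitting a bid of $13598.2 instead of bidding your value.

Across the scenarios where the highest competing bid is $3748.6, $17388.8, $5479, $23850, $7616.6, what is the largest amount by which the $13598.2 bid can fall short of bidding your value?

$3748.6: same outcome either way → loss $0.
$17388.8: same outcome either way → loss $0.
$5479: same outcome either way → loss $0.
$23850: same outcome either way → loss $0.
$7616.6: same outcome either way → loss $0.
Maximum loss: $0.

$0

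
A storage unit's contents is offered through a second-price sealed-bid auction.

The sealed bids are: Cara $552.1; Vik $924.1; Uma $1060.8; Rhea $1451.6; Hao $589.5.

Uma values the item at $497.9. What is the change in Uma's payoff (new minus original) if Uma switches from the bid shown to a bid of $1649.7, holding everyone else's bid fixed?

−$953.7

The highest bid among the other bidders is $1451.6; Uma's bid doesn't change that.
Original bid $1060.8: Uma is not highest (top rival bid is $1451.6); payoff $0.
Alternative bid $1649.7: Uma is highest, pays the top rival bid $1451.6; payoff $497.9 − $1451.6 = −$953.7.
Change in payoff = −$953.7 − ($0) = −$953.7.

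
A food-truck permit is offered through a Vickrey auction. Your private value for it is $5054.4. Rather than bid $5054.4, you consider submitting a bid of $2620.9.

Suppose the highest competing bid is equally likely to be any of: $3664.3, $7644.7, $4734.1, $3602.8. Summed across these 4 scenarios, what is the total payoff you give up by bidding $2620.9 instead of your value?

The deviation costs you only when the competing bid falls strictly between $2620.9 and $5054.4; elsewhere both bids give the same outcome.
$3664.3: truthful payoff $1390.1, deviation payoff $0 → loss $1390.1.
$7644.7: outcomes coincide → loss $0.
$4734.1: truthful payoff $320.3, deviation payoff $0 → loss $320.3.
$3602.8: truthful payoff $1451.6, deviation payoff $0 → loss $1451.6.
Total loss = $1390.1 + $320.3 + $1451.6 = $3162.

$3162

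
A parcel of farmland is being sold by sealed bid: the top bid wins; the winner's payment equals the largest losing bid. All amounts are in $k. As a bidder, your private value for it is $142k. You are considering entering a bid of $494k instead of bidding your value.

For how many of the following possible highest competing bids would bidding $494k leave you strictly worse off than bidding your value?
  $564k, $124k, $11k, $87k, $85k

0

The deviation hurts exactly when the highest competing bid lies strictly between $142k and $494k — overbidding then wins at a price above your value.
$564k: above both → same outcome either way.
$124k: below both → same outcome either way.
$11k: below both → same outcome either way.
$87k: below both → same outcome either way.
$85k: below both → same outcome either way.
Count: 0.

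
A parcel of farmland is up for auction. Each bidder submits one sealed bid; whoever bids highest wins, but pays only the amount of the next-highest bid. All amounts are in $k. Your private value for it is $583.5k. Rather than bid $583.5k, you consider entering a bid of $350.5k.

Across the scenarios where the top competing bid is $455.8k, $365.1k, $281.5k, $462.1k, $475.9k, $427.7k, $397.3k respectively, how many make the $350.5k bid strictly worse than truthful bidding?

6

The deviation hurts exactly when the highest competing bid lies strictly between $350.5k and $583.5k — underbidding then forfeits a profitable win.
$455.8k: inside the interval → strictly worse (loss $127.7k).
$365.1k: inside the interval → strictly worse (loss $218.4k).
$281.5k: below both → same outcome either way.
$462.1k: inside the interval → strictly worse (loss $121.4k).
$475.9k: inside the interval → strictly worse (loss $107.6k).
$427.7k: inside the interval → strictly worse (loss $155.8k).
$397.3k: inside the interval → strictly worse (loss $186.2k).
Count: 6.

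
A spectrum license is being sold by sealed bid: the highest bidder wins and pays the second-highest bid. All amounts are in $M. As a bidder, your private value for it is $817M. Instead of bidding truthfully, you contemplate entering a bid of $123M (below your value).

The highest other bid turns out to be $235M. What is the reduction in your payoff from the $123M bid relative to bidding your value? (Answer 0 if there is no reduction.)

Bidding your value $817M: you win (since $817M > $235M) and pay $235M. Payoff $582M.
Bidding $123M: you lose. Payoff $0M.
The competing bid $235M lies between your shaded bid and your value, so underbidding forfeits an item you could have won at a profitable price.
Loss from deviating = $582M − ($0M) = $582M.

$582M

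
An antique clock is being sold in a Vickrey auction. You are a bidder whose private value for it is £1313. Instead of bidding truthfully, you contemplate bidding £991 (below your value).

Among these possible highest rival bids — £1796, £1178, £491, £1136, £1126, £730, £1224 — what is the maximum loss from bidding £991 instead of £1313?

£1796: same outcome either way → loss £0.
£1178: truthful gives £135, deviation gives £0 → loss £135.
£491: same outcome either way → loss £0.
£1136: truthful gives £177, deviation gives £0 → loss £177.
£1126: truthful gives £187, deviation gives £0 → loss £187.
£730: same outcome either way → loss £0.
£1224: truthful gives £89, deviation gives £0 → loss £89.
Maximum loss: £187.

£187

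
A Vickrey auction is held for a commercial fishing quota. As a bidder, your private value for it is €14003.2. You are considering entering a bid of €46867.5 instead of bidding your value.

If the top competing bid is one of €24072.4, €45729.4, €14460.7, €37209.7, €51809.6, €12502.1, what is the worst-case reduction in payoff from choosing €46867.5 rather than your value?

€24072.4: truthful gives €0, deviation gives −€10069.2 → loss €10069.2.
€45729.4: truthful gives €0, deviation gives −€31726.2 → loss €31726.2.
€14460.7: truthful gives €0, deviation gives −€457.5 → loss €457.5.
€37209.7: truthful gives €0, deviation gives −€23206.5 → loss €23206.5.
€51809.6: same outcome either way → loss €0.
€12502.1: same outcome either way → loss €0.
Maximum loss: €31726.2.

€31726.2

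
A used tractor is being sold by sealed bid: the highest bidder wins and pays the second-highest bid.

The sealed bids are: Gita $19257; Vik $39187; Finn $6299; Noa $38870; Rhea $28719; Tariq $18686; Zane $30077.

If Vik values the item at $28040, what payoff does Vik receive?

−$10830

Highest bid: Vik at $39187, so Vik wins.
Second-highest bid: Noa at $38870 — that is the price the winner pays.
Vik's payoff = value − price = $28040 − $38870 = −$10830.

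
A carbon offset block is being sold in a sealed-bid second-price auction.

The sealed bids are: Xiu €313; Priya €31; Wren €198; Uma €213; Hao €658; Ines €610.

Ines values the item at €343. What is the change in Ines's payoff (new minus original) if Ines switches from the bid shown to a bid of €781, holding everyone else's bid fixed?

The highest bid among the other bidders is €658; Ines's bid doesn't change that.
Original bid €610: Ines is not highest (top rival bid is €658); payoff €0.
Alternative bid €781: Ines is highest, pays the top rival bid €658; payoff €343 − €658 = −€315.
Change in payoff = −€315 − (€0) = −€315.

−€315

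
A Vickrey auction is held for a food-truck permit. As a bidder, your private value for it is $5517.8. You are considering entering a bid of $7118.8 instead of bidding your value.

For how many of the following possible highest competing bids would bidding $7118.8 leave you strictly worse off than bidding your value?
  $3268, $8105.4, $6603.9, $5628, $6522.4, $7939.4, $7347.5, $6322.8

4

The deviation hurts exactly when the highest competing bid lies strictly between $5517.8 and $7118.8 — overbidding then wins at a price above your value.
$3268: below both → same outcome either way.
$8105.4: above both → same outcome either way.
$6603.9: inside the interval → strictly worse (loss $1086.1).
$5628: inside the interval → strictly worse (loss $110.2).
$6522.4: inside the interval → strictly worse (loss $1004.6).
$7939.4: above both → same outcome either way.
$7347.5: above both → same outcome either way.
$6322.8: inside the interval → strictly worse (loss $805).
Count: 4.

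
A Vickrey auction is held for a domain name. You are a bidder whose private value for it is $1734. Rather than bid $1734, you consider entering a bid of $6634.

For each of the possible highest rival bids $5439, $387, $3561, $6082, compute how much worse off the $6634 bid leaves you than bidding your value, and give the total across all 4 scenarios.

$9880

The deviation costs you only when the competing bid falls strictly between $1734 and $6634; elsewhere both bids give the same outcome.
$5439: truthful payoff $0, deviation payoff −$3705 → loss $3705.
$387: outcomes coincide → loss $0.
$3561: truthful payoff $0, deviation payoff −$1827 → loss $1827.
$6082: truthful payoff $0, deviation payoff −$4348 → loss $4348.
Total loss = $3705 + $1827 + $4348 = $9880.
Truthful bidding weakly dominates here: raising your bid can only win items priced above your value, and lowering it can only forfeit items priced below.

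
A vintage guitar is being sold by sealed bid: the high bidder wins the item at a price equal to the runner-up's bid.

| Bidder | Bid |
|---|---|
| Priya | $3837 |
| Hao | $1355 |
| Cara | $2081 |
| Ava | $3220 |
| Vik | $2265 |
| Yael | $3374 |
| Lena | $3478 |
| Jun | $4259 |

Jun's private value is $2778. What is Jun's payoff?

Highest bid: Jun at $4259, so Jun wins.
Second-highest bid: Priya at $3837 — that is the price the winner pays.
Jun's payoff = value − price = $2778 − $3837 = −$1059.

−$1059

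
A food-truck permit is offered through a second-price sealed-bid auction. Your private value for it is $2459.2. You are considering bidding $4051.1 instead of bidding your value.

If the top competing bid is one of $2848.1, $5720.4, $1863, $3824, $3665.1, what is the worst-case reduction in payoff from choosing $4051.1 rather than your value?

$1364.8

$2848.1: truthful gives $0, deviation gives −$388.9 → loss $388.9.
$5720.4: same outcome either way → loss $0.
$1863: same outcome either way → loss $0.
$3824: truthful gives $0, deviation gives −$1364.8 → loss $1364.8.
$3665.1: truthful gives $0, deviation gives −$1205.9 → loss $1205.9.
Maximum loss: $1364.8.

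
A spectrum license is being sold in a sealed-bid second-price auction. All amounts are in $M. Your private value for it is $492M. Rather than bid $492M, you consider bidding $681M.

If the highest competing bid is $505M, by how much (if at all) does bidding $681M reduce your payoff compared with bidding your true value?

$13M

Bidding your value $492M: you lose (since $492M < $505M). Payoff $0M.
Bidding $681M: you win and pay $505M. Payoff $492M − $505M = −$13M.
The competing bid $505M lies between your value and your inflated bid, so overbidding wins an item priced above your value.
Loss from deviating = $0M − (−$13M) = $13M.
Because the price is fixed by the runner-up's bid, deviating from your value can only change a good outcome into a bad one — never the reverse.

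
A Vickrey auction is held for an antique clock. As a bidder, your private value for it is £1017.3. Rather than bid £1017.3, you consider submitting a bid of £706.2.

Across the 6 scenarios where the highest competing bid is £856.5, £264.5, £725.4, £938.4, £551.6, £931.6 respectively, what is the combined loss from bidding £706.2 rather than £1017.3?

£617.3

The deviation costs you only when the competing bid falls strictly between £706.2 and £1017.3; elsewhere both bids give the same outcome.
£856.5: truthful payoff £160.8, deviation payoff £0 → loss £160.8.
£264.5: outcomes coincide → loss £0.
£725.4: truthful payoff £291.9, deviation payoff £0 → loss £291.9.
£938.4: truthful payoff £78.9, deviation payoff £0 → loss £78.9.
£551.6: outcomes coincide → loss £0.
£931.6: truthful payoff £85.7, deviation payoff £0 → loss £85.7.
Total loss = £160.8 + £291.9 + £78.9 + £85.7 = £617.3.
Truthful bidding weakly dominates here: raising your bid can only win items priced above your value, and lowering it can only forfeit items priced below.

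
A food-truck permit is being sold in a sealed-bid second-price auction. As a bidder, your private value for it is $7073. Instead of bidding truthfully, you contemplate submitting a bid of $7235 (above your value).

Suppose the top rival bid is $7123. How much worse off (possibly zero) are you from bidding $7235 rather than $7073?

Bidding your value $7073: you lose (since $7073 < $7123). Payoff $0.
Bidding $7235: you win and pay $7123. Payoff $7073 − $7123 = −$50.
The competing bid $7123 lies between your value and your inflated bid, so overbidding wins an item priced above your value.
Loss from deviating = $0 − (−$50) = $50.

$50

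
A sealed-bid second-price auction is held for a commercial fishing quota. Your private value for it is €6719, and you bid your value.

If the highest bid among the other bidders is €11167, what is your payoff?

Your bid €6719 is below the highest competing bid €11167, so you lose.
A losing bidder pays nothing and receives nothing: payoff = €0.

€0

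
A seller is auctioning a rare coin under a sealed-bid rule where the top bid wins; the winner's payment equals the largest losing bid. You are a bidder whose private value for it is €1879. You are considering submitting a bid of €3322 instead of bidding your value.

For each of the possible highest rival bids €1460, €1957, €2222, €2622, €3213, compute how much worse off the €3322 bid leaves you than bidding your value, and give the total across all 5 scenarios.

€2498

The deviation costs you only when the competing bid falls strictly between €1879 and €3322; elsewhere both bids give the same outcome.
€1460: outcomes coincide → loss €0.
€1957: truthful payoff €0, deviation payoff −€78 → loss €78.
€2222: truthful payoff €0, deviation payoff −€343 → loss €343.
€2622: truthful payoff €0, deviation payoff −€743 → loss €743.
€3213: truthful payoff €0, deviation payoff −€1334 → loss €1334.
Total loss = €78 + €343 + €743 + €1334 = €2498.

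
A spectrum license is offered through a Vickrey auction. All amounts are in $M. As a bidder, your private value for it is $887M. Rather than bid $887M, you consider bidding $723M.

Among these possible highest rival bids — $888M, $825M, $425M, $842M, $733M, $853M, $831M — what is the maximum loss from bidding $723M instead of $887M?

$888M: same outcome either way → loss $0M.
$825M: truthful gives $62M, deviation gives $0M → loss $62M.
$425M: same outcome either way → loss $0M.
$842M: truthful gives $45M, deviation gives $0M → loss $45M.
$733M: truthful gives $154M, deviation gives $0M → loss $154M.
$853M: truthful gives $34M, deviation gives $0M → loss $34M.
$831M: truthful gives $56M, deviation gives $0M → loss $56M.
Maximum loss: $154M.

$154M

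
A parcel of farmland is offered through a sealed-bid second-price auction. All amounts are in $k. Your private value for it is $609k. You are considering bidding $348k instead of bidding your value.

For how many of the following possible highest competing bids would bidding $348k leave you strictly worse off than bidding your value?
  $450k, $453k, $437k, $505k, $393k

The deviation hurts exactly when the highest competing bid lies strictly between $348k and $609k — underbidding then forfeits a profitable win.
$450k: inside the interval → strictly worse (loss $159k).
$453k: inside the interval → strictly worse (loss $156k).
$437k: inside the interval → strictly worse (loss $172k).
$505k: inside the interval → strictly worse (loss $104k).
$393k: inside the interval → strictly worse (loss $216k).
Count: 5.

5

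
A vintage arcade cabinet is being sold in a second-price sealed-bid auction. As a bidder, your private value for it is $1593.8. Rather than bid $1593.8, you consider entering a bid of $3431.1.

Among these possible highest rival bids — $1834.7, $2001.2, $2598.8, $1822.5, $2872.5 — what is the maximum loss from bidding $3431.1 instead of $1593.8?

$1834.7: truthful gives $0, deviation gives −$240.9 → loss $240.9.
$2001.2: truthful gives $0, deviation gives −$407.4 → loss $407.4.
$2598.8: truthful gives $0, deviation gives −$1005 → loss $1005.
$1822.5: truthful gives $0, deviation gives −$228.7 → loss $228.7.
$2872.5: truthful gives $0, deviation gives −$1278.7 → loss $1278.7.
Maximum loss: $1278.7.

$1278.7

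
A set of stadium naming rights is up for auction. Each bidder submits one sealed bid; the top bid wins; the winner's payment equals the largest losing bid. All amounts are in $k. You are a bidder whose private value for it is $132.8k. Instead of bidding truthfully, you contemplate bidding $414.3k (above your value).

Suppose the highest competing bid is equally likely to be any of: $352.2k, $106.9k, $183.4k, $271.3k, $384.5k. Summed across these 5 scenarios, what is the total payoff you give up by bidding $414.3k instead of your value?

The deviation costs you only when the competing bid falls strictly between $132.8k and $414.3k; elsewhere both bids give the same outcome.
$352.2k: truthful payoff $0k, deviation payoff −$219.4k → loss $219.4k.
$106.9k: outcomes coincide → loss $0k.
$183.4k: truthful payoff $0k, deviation payoff −$50.6k → loss $50.6k.
$271.3k: truthful payoff $0k, deviation payoff −$138.5k → loss $138.5k.
$384.5k: truthful payoff $0k, deviation payoff −$251.7k → loss $251.7k.
Total loss = $219.4k + $50.6k + $138.5k + $251.7k = $660.2k.

$660.2k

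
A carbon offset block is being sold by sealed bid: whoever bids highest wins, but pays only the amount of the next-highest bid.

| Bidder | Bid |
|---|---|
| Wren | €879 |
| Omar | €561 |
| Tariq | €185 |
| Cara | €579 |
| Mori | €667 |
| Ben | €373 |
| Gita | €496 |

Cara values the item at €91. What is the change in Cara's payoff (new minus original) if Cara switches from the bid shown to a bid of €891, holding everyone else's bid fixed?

The highest bid among the other bidders is €879; Cara's bid doesn't change that.
Original bid €579: Cara is not highest (top rival bid is €879); payoff €0.
Alternative bid €891: Cara is highest, pays the top rival bid €879; payoff €91 − €879 = −€788.
Change in payoff = −€788 − (€0) = −€788.

−€788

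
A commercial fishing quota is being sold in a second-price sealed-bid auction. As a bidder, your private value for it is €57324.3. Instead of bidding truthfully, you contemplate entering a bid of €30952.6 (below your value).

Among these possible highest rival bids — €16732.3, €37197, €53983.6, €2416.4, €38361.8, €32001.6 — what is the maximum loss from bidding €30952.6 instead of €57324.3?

€25322.7

€16732.3: same outcome either way → loss €0.
€37197: truthful gives €20127.3, deviation gives €0 → loss €20127.3.
€53983.6: truthful gives €3340.7, deviation gives €0 → loss €3340.7.
€2416.4: same outcome either way → loss €0.
€38361.8: truthful gives €18962.5, deviation gives €0 → loss €18962.5.
€32001.6: truthful gives €25322.7, deviation gives €0 → loss €25322.7.
Maximum loss: €25322.7.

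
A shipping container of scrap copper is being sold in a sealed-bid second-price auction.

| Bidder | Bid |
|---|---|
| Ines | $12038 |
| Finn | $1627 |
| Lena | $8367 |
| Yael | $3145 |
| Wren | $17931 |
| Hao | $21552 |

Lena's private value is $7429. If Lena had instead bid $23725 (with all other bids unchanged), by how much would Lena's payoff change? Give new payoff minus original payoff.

The highest bid among the other bidders is $21552; Lena's bid doesn't change that.
Original bid $8367: Lena is not highest (top rival bid is $21552); payoff $0.
Alternative bid $23725: Lena is highest, pays the top rival bid $21552; payoff $7429 − $21552 = −$14123.
Change in payoff = −$14123 − ($0) = −$14123.

−$14123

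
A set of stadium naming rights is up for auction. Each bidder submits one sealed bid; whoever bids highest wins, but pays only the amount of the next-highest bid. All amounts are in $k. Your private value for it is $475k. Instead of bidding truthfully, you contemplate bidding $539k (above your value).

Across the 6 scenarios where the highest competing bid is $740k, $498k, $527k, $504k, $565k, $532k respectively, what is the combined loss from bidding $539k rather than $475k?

The deviation costs you only when the competing bid falls strictly between $475k and $539k; elsewhere both bids give the same outcome.
$740k: outcomes coincide → loss $0k.
$498k: truthful payoff $0k, deviation payoff −$23k → loss $23k.
$527k: truthful payoff $0k, deviation payoff −$52k → loss $52k.
$504k: truthful payoff $0k, deviation payoff −$29k → loss $29k.
$565k: outcomes coincide → loss $0k.
$532k: truthful payoff $0k, deviation payoff −$57k → loss $57k.
Total loss = $23k + $52k + $29k + $57k = $161k.
In a second-price auction your bid sets only whether you win, not what you pay, so bidding your true value is weakly dominant.

$161k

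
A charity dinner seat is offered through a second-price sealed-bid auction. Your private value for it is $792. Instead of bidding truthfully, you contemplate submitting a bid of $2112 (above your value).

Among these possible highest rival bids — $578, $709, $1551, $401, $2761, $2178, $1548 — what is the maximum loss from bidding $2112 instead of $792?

$759

$578: same outcome either way → loss $0.
$709: same outcome either way → loss $0.
$1551: truthful gives $0, deviation gives −$759 → loss $759.
$401: same outcome either way → loss $0.
$2761: same outcome either way → loss $0.
$2178: same outcome either way → loss $0.
$1548: truthful gives $0, deviation gives −$756 → loss $756.
Maximum loss: $759.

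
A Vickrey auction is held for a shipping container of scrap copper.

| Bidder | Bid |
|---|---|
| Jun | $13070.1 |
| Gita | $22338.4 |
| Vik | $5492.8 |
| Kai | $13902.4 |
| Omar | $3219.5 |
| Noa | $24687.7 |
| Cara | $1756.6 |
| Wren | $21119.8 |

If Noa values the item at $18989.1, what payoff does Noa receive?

−$3349.3

Highest bid: Noa at $24687.7, so Noa wins.
Second-highest bid: Gita at $22338.4 — that is the price the winner pays.
Noa's payoff = value − price = $18989.1 − $22338.4 = −$3349.3.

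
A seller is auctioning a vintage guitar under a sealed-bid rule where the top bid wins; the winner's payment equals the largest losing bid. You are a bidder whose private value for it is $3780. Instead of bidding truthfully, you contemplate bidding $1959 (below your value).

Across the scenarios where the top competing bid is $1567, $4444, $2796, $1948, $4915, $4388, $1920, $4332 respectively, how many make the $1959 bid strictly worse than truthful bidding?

1

The deviation hurts exactly when the highest competing bid lies strictly between $1959 and $3780 — underbidding then forfeits a profitable win.
$1567: below both → same outcome either way.
$4444: above both → same outcome either way.
$2796: inside the interval → strictly worse (loss $984).
$1948: below both → same outcome either way.
$4915: above both → same outcome either way.
$4388: above both → same outcome either way.
$1920: below both → same outcome either way.
$4332: above both → same outcome either way.
Count: 1.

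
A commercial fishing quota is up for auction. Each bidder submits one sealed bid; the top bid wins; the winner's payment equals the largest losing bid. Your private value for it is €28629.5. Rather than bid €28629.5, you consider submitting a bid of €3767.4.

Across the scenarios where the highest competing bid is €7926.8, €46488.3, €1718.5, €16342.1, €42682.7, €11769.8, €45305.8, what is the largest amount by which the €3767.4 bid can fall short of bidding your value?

€20702.7

€7926.8: truthful gives €20702.7, deviation gives €0 → loss €20702.7.
€46488.3: same outcome either way → loss €0.
€1718.5: same outcome either way → loss €0.
€16342.1: truthful gives €12287.4, deviation gives €0 → loss €12287.4.
€42682.7: same outcome either way → loss €0.
€11769.8: truthful gives €16859.7, deviation gives €0 → loss €16859.7.
€45305.8: same outcome either way → loss €0.
Maximum loss: €20702.7.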